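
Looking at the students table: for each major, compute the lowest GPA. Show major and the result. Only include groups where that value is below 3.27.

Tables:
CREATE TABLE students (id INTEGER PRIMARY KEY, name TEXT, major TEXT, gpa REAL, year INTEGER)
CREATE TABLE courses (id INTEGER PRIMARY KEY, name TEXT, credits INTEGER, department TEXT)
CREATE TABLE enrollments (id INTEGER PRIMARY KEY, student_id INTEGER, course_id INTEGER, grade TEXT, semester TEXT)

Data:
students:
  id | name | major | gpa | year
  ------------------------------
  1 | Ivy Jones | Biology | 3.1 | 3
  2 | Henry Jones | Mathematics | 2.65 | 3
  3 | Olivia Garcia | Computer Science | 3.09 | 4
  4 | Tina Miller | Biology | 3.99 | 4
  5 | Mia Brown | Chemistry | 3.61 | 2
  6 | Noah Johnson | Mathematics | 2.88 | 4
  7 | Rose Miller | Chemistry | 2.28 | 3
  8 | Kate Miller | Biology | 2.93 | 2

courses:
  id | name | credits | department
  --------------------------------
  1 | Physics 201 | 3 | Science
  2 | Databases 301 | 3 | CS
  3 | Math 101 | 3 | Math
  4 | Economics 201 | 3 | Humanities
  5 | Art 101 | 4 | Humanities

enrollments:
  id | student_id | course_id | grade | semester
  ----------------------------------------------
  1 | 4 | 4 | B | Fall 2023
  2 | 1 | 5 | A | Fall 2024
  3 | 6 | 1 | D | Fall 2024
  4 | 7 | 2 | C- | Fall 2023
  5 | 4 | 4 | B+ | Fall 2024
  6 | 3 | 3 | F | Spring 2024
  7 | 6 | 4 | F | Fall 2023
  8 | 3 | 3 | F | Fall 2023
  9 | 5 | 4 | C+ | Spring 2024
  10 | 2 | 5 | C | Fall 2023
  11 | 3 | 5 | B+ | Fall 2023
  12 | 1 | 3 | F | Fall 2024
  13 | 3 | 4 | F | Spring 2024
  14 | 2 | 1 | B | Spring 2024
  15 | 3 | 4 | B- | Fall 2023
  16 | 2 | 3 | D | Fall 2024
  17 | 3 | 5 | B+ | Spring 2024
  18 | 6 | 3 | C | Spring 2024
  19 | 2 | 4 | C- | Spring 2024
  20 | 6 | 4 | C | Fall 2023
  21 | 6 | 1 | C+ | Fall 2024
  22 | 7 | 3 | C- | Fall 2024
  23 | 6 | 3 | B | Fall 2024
SELECT major, MIN(gpa) AS min_gpa FROM students GROUP BY major HAVING MIN(gpa) < 3.27

Execution result:
major | min_gpa
Biology | 2.93
Chemistry | 2.28
Computer Science | 3.09
Mathematics | 2.65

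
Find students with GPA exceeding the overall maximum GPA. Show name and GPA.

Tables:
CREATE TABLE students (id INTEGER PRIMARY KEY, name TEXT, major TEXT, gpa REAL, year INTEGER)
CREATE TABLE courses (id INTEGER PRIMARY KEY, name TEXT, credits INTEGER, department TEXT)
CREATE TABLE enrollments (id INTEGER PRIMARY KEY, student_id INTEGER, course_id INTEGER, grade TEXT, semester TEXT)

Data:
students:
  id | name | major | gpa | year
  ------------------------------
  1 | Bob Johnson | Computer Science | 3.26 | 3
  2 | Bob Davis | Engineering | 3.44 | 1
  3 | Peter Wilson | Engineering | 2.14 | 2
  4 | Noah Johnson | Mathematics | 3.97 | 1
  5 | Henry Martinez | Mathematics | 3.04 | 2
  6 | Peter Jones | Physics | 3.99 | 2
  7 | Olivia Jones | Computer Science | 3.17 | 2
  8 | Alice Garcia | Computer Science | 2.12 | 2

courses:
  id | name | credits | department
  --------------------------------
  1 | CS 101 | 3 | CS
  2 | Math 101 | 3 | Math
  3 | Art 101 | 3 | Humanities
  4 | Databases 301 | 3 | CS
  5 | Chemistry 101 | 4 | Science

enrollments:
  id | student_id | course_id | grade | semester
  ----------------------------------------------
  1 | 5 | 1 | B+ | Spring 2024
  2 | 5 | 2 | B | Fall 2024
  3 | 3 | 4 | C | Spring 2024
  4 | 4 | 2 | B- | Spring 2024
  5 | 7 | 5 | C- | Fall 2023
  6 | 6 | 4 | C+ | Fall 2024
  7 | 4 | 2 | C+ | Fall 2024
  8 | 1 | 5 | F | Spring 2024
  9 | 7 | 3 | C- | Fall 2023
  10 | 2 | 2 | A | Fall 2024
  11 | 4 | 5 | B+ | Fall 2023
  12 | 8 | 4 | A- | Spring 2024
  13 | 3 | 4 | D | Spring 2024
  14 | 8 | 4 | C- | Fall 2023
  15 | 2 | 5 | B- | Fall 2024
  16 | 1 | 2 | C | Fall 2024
SELECT name, gpa FROM students WHERE gpa > (SELECT MAX(gpa) FROM students)

Execution result:
(no rows)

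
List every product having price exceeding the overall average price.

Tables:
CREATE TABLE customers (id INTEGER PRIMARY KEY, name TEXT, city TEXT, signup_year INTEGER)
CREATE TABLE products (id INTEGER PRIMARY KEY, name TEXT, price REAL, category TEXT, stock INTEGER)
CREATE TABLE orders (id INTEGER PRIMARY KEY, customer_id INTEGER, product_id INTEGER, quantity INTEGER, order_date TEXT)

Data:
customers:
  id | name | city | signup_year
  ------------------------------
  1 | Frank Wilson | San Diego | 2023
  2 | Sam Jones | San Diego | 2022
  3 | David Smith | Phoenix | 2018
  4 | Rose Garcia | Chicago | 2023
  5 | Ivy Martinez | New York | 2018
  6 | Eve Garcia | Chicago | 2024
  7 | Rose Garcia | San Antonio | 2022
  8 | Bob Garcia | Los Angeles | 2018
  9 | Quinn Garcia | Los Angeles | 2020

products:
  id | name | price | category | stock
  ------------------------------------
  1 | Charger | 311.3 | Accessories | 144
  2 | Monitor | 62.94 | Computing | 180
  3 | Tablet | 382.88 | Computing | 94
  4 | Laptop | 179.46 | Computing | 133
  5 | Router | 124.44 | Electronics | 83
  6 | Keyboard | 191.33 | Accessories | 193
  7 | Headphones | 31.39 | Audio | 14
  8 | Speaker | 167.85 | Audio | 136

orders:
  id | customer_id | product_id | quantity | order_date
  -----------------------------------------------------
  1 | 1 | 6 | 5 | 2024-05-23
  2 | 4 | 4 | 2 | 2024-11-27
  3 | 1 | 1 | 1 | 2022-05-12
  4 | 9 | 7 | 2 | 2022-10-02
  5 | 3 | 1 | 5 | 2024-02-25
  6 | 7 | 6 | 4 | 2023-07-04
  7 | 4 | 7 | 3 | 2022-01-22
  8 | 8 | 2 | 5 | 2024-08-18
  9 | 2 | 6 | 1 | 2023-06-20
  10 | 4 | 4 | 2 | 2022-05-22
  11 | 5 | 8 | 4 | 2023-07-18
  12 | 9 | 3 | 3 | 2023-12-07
SELECT name, price FROM products WHERE price > (SELECT AVG(price) FROM products)

Execution result:
name | price
Charger | 311.30
Tablet | 382.88
Keyboard | 191.33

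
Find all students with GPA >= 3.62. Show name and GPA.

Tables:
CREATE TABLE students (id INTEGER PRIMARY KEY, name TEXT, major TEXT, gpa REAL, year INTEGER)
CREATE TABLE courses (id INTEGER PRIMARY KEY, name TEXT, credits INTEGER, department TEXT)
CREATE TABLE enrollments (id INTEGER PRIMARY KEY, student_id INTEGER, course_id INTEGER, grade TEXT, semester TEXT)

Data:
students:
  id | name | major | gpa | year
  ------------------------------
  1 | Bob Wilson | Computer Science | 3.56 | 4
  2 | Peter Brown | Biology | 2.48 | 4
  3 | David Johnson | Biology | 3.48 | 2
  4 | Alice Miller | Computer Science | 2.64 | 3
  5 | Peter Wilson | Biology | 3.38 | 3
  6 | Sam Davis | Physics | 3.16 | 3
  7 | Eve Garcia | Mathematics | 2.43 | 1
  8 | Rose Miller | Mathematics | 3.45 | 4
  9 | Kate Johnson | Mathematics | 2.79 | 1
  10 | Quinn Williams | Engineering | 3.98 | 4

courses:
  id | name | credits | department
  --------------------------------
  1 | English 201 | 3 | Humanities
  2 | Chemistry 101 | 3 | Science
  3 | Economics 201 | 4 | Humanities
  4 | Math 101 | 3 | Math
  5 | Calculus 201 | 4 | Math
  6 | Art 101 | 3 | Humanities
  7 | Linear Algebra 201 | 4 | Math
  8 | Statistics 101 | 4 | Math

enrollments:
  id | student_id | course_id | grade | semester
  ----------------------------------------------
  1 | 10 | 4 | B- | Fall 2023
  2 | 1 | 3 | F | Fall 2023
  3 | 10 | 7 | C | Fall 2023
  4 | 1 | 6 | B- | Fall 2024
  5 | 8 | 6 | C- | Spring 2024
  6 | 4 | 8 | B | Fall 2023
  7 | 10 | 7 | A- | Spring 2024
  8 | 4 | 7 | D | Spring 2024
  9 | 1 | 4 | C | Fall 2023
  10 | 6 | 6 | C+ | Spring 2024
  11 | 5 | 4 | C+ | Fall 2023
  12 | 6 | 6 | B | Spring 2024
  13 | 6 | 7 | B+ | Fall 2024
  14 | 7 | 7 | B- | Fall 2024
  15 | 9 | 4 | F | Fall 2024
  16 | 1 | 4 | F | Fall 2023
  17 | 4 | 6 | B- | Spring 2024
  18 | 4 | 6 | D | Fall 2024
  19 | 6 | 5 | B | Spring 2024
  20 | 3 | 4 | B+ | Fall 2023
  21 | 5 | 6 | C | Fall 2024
SELECT name, gpa FROM students WHERE gpa >= 3.62

Execution result:
name | gpa
Quinn Williams | 3.98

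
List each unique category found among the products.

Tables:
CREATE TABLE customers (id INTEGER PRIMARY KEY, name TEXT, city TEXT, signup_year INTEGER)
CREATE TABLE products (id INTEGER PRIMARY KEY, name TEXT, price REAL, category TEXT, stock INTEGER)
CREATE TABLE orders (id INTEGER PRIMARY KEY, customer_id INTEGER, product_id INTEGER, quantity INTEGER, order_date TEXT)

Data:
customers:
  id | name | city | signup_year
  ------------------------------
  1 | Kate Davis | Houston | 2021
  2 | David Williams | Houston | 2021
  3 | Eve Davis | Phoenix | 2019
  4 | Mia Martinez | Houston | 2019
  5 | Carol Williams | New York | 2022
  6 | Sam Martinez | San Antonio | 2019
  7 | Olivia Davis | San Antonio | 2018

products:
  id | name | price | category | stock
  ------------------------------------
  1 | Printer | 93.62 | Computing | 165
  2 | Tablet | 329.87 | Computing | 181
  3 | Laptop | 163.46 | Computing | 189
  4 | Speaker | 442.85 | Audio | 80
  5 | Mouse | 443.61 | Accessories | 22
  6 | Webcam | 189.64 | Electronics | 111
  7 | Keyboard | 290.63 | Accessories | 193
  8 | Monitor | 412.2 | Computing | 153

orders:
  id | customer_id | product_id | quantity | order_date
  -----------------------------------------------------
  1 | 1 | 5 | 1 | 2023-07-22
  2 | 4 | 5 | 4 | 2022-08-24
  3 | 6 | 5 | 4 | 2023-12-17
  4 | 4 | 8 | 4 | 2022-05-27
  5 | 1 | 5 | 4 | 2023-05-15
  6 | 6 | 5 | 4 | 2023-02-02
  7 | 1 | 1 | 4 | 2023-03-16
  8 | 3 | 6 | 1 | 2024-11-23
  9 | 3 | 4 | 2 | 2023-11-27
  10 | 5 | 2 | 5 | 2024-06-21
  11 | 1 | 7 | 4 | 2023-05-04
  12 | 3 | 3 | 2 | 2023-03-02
SELECT DISTINCT category FROM products

Execution result:
category
Computing
Audio
Accessories
Electronics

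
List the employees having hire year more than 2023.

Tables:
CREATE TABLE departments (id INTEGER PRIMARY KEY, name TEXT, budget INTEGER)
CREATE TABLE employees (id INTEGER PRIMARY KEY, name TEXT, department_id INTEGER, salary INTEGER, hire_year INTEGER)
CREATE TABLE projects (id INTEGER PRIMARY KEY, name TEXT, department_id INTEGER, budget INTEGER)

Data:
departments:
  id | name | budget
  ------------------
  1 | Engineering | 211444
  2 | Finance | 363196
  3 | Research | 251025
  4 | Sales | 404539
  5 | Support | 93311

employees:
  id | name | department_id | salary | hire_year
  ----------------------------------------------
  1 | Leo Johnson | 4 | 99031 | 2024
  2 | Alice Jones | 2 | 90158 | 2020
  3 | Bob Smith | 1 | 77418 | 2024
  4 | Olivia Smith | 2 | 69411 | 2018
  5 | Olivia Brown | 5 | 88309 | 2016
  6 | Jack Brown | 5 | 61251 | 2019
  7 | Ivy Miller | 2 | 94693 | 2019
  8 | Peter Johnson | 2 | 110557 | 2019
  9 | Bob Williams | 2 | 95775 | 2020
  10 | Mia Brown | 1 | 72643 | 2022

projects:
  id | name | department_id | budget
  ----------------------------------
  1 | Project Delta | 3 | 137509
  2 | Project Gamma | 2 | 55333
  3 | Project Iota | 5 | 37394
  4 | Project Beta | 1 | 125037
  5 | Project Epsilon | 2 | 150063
SELECT name, hire_year FROM employees WHERE hire_year > 2023

Execution result:
name | hire_year
Leo Johnson | 2024
Bob Smith | 2024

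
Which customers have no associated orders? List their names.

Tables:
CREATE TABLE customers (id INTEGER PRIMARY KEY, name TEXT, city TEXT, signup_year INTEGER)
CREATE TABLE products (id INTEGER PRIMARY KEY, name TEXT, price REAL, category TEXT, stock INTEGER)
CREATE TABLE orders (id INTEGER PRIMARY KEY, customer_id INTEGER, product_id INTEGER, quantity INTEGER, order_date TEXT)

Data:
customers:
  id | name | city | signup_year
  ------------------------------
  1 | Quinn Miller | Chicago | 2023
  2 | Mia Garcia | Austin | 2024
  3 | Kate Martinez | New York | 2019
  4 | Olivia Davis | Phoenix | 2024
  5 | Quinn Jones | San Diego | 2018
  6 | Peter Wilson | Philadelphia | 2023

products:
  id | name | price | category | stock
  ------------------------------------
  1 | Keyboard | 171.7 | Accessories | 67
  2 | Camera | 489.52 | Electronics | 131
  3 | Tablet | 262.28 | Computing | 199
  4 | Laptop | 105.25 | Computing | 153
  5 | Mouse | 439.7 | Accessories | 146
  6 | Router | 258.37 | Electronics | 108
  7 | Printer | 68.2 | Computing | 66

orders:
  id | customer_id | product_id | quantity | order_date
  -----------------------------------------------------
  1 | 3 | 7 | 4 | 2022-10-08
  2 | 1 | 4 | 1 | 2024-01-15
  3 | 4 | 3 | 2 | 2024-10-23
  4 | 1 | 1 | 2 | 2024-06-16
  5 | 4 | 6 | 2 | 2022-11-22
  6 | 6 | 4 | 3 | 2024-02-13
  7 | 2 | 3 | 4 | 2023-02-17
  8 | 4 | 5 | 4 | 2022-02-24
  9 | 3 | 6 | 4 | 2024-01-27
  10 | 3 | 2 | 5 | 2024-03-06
SELECT p.name FROM customers p LEFT JOIN orders c ON c.customer_id = p.id WHERE c.id IS NULL

Execution result:
Quinn Jones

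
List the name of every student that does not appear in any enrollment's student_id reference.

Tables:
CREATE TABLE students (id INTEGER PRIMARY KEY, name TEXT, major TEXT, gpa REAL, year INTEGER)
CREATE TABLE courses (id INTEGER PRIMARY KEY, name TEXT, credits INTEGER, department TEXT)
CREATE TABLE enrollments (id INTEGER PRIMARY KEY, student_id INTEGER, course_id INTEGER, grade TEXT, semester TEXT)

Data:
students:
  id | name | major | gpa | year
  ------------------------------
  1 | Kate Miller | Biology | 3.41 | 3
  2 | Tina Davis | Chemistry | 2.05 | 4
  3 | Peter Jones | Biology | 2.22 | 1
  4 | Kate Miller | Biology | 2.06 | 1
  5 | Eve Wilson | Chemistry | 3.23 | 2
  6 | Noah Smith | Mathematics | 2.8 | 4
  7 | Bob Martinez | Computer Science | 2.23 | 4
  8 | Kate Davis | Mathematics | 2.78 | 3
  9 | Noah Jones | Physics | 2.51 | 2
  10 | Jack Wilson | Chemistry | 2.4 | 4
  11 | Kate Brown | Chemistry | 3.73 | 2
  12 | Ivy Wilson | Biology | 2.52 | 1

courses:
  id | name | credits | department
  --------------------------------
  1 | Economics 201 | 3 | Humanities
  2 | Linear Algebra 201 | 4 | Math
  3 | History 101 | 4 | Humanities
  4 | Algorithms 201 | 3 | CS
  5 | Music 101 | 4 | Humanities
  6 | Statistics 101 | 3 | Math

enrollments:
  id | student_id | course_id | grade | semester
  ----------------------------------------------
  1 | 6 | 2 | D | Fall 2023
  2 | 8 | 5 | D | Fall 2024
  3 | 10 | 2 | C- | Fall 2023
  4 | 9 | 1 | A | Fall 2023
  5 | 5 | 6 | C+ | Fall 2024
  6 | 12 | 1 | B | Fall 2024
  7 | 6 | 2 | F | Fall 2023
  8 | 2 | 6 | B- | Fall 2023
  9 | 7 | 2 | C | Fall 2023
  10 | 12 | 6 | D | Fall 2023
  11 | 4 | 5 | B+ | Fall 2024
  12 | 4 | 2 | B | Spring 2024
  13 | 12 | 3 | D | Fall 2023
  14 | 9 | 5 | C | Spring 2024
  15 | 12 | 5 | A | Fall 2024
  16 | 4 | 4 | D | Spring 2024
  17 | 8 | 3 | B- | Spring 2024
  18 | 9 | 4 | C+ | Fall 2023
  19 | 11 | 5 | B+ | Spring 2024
SELECT p.name FROM students p LEFT JOIN enrollments c ON c.student_id = p.id WHERE c.id IS NULL

Execution result:
name
Kate Miller
Peter Jones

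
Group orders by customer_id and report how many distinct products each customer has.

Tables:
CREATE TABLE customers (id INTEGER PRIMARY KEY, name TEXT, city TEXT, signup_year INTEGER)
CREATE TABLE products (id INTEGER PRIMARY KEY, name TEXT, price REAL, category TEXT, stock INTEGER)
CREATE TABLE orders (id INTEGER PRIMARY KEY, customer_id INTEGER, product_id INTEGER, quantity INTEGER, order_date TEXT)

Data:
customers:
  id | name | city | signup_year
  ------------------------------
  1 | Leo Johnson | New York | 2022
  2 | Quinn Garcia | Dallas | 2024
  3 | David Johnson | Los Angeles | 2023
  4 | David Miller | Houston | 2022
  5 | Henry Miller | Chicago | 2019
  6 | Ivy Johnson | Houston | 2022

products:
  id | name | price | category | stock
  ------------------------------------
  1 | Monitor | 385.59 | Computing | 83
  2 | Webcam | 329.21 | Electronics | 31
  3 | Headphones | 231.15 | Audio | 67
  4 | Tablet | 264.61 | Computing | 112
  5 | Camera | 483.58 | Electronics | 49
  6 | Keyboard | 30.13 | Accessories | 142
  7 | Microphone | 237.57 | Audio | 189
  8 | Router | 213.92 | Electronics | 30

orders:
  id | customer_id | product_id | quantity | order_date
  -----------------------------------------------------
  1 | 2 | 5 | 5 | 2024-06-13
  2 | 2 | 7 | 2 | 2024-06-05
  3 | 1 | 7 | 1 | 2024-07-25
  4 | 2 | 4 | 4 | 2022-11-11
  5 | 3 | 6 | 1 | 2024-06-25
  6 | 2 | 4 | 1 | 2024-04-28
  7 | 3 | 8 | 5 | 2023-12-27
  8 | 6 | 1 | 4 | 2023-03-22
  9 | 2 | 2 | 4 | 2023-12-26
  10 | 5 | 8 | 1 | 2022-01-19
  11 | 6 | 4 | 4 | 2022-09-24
SELECT customer_id, COUNT(DISTINCT product_id) AS distinct_product_count FROM orders GROUP BY customer_id

Execution result:
customer_id | distinct_product_count
1 | 1
2 | 4
3 | 2
5 | 1
6 | 2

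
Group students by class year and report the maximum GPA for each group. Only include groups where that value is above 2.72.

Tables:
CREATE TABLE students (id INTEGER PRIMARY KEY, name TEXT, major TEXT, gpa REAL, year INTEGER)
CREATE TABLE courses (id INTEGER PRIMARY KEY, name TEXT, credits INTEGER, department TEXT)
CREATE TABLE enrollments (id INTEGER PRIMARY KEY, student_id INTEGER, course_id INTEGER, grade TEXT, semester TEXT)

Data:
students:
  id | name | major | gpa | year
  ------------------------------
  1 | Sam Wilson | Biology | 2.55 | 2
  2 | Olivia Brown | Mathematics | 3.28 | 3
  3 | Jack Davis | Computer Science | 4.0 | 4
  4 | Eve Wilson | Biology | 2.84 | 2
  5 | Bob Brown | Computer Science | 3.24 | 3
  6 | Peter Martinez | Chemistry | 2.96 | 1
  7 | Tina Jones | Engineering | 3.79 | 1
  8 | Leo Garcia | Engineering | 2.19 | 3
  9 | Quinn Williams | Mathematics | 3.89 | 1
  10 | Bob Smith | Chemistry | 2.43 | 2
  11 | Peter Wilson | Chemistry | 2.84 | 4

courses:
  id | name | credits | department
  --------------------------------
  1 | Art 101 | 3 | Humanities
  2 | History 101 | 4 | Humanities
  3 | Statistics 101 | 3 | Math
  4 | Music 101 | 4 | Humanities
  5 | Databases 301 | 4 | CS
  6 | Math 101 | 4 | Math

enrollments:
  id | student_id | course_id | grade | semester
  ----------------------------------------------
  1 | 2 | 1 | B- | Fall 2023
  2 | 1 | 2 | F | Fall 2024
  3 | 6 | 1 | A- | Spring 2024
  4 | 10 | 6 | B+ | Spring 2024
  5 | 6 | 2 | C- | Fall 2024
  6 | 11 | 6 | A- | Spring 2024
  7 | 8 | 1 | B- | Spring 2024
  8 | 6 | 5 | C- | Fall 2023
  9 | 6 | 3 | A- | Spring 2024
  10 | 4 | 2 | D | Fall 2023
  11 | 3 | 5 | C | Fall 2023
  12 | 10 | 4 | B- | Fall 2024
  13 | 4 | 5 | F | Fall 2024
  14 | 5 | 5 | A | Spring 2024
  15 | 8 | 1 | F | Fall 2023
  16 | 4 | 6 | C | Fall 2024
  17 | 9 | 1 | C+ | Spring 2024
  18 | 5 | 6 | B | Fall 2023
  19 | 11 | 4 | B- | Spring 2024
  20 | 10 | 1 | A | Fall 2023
SELECT year, MAX(gpa) AS max_gpa FROM students GROUP BY year HAVING MAX(gpa) > 2.72

Execution result:
year | max_gpa
1 | 3.89
2 | 2.84
3 | 3.28
4 | 4.00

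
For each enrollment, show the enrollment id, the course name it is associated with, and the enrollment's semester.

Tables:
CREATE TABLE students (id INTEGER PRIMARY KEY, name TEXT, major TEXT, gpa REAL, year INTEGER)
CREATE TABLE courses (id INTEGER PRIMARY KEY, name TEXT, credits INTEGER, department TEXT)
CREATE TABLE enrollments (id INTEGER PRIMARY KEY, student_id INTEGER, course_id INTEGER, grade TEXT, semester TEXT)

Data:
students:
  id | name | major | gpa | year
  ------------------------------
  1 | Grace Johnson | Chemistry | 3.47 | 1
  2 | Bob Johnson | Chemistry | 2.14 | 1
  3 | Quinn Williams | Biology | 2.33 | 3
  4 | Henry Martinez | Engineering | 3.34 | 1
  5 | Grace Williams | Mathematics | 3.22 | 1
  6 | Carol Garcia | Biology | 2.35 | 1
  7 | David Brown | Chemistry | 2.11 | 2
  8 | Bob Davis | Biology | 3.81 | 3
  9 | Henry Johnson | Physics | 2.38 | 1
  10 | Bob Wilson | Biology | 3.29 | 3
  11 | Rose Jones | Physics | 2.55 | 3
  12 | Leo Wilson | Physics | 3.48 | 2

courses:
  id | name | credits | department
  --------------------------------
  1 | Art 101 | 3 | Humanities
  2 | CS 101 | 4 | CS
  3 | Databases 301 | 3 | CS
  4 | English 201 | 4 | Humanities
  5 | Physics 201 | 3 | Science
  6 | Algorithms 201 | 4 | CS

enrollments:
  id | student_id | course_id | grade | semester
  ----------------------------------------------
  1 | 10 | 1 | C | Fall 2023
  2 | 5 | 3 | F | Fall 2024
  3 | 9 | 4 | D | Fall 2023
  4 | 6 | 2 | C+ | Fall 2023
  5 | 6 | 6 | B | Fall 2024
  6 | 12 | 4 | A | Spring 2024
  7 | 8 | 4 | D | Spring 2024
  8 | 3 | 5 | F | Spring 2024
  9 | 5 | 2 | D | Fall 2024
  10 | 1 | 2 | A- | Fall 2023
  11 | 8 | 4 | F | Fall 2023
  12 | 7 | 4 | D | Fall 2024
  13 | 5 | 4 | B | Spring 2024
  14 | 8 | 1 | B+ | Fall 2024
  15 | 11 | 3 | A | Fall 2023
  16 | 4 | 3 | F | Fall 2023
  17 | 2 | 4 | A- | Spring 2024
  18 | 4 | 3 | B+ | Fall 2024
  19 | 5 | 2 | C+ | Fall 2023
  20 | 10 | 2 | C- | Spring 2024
SELECT c.id, p.name AS course, c.semester FROM enrollments c JOIN courses p ON c.course_id = p.id

Execution result:
id | course | semester
1 | Art 101 | Fall 2023
2 | Databases 301 | Fall 2024
3 | English 201 | Fall 2023
4 | CS 101 | Fall 2023
5 | Algorithms 201 | Fall 2024
6 | English 201 | Spring 2024
7 | English 201 | Spring 2024
8 | Physics 201 | Spring 2024
9 | CS 101 | Fall 2024
10 | CS 101 | Fall 2023
11 | English 201 | Fall 2023
12 | English 201 | Fall 2024
13 | English 201 | Spring 2024
14 | Art 101 | Fall 2024
15 | Databases 301 | Fall 2023
16 | Databases 301 | Fall 2023
17 | English 201 | Spring 2024
18 | Databases 301 | Fall 2024
19 | CS 101 | Fall 2023
20 | CS 101 | Spring 2024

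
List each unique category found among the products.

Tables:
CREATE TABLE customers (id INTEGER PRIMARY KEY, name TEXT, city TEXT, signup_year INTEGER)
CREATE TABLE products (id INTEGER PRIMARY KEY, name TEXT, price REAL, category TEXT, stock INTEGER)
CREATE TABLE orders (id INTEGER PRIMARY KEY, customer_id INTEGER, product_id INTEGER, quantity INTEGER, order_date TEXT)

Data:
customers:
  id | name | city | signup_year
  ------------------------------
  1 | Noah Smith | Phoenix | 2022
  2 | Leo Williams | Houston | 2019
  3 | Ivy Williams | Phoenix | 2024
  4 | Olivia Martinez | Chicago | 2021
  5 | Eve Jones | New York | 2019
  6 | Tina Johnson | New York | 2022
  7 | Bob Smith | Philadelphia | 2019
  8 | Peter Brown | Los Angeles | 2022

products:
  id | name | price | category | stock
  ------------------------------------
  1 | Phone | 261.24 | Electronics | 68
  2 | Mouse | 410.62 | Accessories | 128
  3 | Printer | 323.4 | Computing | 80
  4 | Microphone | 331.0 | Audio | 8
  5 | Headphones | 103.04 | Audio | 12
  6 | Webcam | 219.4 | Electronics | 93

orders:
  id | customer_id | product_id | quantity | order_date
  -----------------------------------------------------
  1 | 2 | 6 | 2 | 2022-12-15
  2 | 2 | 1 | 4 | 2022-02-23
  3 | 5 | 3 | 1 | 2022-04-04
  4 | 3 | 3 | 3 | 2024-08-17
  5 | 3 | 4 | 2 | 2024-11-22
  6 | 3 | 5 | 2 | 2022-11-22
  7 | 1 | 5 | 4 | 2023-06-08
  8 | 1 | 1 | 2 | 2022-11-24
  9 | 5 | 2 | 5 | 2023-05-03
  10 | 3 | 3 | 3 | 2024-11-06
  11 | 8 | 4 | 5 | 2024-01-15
SELECT DISTINCT category FROM products

Execution result:
category
Electronics
Accessories
Computing
Audio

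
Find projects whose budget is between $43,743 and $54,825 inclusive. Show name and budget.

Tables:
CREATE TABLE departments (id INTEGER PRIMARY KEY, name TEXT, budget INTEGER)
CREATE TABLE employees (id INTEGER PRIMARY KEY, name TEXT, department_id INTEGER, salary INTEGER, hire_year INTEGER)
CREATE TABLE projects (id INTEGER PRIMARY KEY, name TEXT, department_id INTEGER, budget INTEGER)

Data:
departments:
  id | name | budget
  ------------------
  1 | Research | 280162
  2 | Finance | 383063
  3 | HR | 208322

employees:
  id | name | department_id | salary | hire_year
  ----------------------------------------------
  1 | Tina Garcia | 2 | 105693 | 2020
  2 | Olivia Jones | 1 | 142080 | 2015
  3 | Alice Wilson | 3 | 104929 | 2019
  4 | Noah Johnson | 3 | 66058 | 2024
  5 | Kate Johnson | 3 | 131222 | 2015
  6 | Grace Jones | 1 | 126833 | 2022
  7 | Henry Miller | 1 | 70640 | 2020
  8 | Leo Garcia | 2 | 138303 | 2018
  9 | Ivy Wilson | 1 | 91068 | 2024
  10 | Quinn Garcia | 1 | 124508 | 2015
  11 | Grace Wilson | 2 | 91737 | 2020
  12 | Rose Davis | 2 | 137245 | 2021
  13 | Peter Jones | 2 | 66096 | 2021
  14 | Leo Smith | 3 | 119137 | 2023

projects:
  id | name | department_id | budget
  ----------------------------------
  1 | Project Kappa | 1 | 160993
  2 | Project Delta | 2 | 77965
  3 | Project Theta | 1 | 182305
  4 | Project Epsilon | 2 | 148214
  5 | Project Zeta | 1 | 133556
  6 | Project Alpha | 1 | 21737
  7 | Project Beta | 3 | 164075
SELECT name, budget FROM projects WHERE budget BETWEEN 43743 AND 54825

Execution result:
(no rows)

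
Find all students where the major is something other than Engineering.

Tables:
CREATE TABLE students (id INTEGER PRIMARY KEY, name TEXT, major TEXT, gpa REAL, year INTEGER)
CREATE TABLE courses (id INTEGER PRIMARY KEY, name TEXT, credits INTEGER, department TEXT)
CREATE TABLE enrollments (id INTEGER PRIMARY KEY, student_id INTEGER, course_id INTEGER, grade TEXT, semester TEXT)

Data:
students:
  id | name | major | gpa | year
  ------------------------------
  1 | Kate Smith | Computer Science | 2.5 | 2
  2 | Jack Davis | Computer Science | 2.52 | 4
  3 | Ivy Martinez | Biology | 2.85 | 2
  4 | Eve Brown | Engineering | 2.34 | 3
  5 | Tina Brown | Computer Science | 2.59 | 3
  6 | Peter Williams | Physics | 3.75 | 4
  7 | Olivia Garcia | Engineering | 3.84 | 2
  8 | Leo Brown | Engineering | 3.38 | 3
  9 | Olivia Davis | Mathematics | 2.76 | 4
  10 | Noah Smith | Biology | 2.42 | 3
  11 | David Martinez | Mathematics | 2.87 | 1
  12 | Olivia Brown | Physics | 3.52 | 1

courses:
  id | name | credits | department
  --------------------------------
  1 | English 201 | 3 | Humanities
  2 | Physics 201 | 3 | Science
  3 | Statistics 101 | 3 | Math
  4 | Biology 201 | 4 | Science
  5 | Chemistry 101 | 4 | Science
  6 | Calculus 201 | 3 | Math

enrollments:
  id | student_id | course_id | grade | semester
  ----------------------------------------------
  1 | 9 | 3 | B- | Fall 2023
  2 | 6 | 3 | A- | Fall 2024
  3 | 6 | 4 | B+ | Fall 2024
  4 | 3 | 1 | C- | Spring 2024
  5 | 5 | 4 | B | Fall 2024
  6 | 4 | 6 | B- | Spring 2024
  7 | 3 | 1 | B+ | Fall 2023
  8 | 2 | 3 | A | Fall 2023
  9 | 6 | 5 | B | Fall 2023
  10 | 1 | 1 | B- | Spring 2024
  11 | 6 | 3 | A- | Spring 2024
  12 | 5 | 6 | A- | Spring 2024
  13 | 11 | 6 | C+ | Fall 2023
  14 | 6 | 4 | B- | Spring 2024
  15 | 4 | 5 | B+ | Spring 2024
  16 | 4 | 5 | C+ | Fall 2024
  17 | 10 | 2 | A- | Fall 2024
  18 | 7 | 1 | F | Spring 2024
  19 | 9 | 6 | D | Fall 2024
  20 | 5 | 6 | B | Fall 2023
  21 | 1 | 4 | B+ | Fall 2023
SELECT name, major FROM students WHERE major <> 'Engineering'

Execution result:
name | major
Kate Smith | Computer Science
Jack Davis | Computer Science
Ivy Martinez | Biology
Tina Brown | Computer Science
Peter Williams | Physics
Olivia Davis | Mathematics
Noah Smith | Biology
David Martinez | Mathematics
Olivia Brown | Physics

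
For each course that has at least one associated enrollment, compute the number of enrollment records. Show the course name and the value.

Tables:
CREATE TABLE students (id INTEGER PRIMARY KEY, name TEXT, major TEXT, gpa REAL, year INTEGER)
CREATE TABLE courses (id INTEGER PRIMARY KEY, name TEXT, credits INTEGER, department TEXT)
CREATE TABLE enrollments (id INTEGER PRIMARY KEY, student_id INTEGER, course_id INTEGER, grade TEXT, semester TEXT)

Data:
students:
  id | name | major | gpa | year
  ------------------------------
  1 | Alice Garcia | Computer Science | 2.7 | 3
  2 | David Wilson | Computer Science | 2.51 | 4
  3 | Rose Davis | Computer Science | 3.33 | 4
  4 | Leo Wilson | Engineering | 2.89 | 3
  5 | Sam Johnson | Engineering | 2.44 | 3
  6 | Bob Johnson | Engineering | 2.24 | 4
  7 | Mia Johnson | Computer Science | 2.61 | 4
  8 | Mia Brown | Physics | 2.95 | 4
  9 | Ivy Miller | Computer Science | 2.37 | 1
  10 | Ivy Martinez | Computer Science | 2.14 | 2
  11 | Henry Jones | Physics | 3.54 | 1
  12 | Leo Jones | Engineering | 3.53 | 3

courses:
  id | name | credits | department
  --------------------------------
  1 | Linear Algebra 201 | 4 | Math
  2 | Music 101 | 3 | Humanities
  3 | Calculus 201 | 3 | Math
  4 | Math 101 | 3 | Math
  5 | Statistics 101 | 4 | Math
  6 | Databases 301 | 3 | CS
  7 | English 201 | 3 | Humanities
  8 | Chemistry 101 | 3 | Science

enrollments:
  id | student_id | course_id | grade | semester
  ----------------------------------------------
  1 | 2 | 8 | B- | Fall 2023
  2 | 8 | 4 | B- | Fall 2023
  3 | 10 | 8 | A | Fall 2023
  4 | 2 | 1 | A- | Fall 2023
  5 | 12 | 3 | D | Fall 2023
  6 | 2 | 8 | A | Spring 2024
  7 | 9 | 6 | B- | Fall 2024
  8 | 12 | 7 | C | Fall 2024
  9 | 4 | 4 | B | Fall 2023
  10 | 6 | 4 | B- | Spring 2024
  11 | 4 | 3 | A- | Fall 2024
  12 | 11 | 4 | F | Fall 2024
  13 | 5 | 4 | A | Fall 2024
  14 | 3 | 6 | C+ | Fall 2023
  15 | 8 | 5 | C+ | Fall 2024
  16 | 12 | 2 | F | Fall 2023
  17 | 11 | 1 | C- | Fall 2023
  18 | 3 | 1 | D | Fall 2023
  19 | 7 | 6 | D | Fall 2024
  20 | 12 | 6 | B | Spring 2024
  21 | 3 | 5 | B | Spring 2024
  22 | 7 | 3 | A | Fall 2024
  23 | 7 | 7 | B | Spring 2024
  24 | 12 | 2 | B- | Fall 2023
SELECT p.name, COUNT(*) AS n FROM enrollments c JOIN courses p ON c.course_id = p.id GROUP BY p.id, p.name

Execution result:
name | n
Linear Algebra 201 | 3
Music 101 | 2
Calculus 201 | 3
Math 101 | 5
Statistics 101 | 2
Databases 301 | 4
English 201 | 2
Chemistry 101 | 3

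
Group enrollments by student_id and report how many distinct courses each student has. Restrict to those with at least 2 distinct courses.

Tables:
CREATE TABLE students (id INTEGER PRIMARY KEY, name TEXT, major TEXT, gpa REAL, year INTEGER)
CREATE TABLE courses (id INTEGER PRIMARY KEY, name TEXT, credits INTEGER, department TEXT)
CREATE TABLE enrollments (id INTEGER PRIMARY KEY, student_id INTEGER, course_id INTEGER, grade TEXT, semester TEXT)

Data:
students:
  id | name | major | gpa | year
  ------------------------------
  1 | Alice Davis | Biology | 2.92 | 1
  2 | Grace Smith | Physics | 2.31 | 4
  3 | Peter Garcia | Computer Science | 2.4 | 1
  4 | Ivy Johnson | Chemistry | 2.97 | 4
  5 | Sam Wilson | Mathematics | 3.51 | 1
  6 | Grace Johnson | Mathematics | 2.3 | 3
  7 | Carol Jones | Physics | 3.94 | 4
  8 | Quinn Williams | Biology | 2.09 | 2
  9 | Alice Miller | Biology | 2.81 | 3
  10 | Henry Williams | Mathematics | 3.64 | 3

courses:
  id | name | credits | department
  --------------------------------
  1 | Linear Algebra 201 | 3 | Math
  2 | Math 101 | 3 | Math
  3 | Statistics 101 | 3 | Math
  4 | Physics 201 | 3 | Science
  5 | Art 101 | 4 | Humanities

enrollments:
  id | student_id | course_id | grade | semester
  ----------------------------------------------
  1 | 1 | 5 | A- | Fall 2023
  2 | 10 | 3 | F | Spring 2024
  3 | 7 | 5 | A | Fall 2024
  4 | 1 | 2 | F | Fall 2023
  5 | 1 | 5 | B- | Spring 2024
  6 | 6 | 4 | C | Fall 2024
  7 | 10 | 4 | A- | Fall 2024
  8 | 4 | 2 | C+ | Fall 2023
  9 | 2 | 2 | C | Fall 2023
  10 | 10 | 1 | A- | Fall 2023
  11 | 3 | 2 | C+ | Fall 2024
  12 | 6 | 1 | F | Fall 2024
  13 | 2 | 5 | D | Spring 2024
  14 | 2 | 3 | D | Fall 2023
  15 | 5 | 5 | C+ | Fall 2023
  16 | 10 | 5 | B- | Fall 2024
SELECT student_id, COUNT(DISTINCT course_id) AS distinct_course_count FROM enrollments GROUP BY student_id HAVING COUNT(DISTINCT course_id) >= 2

Execution result:
student_id | distinct_course_count
1 | 2
2 | 3
6 | 2
10 | 4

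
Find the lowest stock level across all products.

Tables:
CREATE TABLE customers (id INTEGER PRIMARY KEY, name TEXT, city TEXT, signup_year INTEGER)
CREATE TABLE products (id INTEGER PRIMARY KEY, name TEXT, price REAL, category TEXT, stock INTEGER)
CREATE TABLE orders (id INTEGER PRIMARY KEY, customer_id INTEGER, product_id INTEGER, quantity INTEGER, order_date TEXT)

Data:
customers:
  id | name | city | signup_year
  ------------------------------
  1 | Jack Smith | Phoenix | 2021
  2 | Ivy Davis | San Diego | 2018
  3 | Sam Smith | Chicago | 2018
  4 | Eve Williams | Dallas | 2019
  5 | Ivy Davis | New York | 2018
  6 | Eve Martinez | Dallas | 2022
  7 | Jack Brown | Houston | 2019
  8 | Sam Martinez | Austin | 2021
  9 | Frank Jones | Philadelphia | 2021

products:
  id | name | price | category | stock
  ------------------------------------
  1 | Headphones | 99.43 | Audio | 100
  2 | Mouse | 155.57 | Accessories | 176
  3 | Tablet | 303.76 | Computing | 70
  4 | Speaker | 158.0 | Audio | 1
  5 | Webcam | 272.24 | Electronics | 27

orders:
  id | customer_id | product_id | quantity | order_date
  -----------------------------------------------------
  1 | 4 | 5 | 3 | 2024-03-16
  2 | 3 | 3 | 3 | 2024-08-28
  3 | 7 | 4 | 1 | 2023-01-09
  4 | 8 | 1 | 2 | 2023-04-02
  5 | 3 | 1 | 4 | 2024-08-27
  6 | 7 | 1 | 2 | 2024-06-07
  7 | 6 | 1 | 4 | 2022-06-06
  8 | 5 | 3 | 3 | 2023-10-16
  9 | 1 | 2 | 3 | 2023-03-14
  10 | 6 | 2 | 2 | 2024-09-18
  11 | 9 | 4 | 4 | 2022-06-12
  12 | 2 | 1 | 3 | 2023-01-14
SELECT MIN(stock) FROM products

Execution result:
1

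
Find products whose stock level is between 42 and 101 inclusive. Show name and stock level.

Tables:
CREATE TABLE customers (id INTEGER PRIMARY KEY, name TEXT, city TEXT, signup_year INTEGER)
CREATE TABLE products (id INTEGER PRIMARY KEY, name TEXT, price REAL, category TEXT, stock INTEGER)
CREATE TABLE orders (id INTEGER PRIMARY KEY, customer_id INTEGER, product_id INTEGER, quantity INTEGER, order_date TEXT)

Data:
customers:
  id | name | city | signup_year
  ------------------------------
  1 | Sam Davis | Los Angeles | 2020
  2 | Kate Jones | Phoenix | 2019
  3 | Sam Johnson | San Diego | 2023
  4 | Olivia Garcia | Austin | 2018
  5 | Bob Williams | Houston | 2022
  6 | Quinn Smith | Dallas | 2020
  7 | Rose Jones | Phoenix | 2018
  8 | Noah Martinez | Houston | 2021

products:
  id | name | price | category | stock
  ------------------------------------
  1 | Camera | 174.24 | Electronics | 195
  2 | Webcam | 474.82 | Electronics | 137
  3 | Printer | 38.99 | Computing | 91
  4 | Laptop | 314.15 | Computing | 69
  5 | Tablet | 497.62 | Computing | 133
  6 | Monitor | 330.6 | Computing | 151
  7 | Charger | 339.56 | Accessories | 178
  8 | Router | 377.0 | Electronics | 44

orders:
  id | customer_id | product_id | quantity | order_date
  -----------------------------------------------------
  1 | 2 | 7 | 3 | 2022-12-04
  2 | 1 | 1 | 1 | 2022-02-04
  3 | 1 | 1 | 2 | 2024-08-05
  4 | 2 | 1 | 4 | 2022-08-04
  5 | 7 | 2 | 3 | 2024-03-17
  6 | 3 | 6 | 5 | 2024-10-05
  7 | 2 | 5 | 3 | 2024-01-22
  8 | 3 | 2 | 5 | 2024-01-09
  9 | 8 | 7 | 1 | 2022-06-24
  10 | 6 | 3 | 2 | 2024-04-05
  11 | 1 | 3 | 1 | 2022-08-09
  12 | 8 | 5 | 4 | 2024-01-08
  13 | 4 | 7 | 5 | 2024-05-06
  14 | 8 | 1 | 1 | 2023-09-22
SELECT name, stock FROM products WHERE stock BETWEEN 42 AND 101

Execution result:
name | stock
Printer | 91
Laptop | 69
Router | 44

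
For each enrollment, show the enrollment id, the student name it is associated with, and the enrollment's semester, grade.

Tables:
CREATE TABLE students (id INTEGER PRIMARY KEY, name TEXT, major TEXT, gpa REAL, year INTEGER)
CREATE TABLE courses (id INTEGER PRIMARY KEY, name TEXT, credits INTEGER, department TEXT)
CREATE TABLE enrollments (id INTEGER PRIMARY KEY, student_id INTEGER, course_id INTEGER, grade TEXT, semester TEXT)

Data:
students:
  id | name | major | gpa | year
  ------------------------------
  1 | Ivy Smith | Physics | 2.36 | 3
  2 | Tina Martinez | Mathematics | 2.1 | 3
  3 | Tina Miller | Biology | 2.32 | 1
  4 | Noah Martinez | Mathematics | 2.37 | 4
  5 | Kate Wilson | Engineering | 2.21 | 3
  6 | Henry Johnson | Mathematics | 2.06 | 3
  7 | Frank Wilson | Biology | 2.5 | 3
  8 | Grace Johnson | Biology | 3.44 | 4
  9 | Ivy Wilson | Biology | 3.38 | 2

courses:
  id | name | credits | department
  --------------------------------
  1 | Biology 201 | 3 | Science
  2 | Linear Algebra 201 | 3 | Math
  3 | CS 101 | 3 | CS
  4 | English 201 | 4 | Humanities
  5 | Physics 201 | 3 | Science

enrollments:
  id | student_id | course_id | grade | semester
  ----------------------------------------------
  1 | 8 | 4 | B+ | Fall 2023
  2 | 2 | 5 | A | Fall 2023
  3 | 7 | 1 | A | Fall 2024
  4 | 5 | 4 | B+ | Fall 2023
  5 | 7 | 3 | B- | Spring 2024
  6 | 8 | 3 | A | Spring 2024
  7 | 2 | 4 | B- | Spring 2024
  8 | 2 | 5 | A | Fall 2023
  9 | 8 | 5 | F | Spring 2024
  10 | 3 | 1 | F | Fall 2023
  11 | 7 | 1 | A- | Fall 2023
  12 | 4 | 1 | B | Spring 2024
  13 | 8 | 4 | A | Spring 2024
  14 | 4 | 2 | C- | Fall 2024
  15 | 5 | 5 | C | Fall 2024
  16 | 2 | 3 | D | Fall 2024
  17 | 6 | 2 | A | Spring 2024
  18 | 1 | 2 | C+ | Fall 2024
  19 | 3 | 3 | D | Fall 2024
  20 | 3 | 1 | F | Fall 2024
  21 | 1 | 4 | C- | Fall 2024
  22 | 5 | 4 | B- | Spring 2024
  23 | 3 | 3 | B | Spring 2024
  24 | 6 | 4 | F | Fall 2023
SELECT c.id, p.name AS student, c.semester, c.grade FROM enrollments c JOIN students p ON c.student_id = p.id

Execution result:
id | student | semester | grade
1 | Grace Johnson | Fall 2023 | B+
2 | Tina Martinez | Fall 2023 | A
3 | Frank Wilson | Fall 2024 | A
4 | Kate Wilson | Fall 2023 | B+
5 | Frank Wilson | Spring 2024 | B-
6 | Grace Johnson | Spring 2024 | A
7 | Tina Martinez | Spring 2024 | B-
8 | Tina Martinez | Fall 2023 | A
9 | Grace Johnson | Spring 2024 | F
10 | Tina Miller | Fall 2023 | F
11 | Frank Wilson | Fall 2023 | A-
12 | Noah Martinez | Spring 2024 | B
13 | Grace Johnson | Spring 2024 | A
14 | Noah Martinez | Fall 2024 | C-
15 | Kate Wilson | Fall 2024 | C
16 | Tina Martinez | Fall 2024 | D
17 | Henry Johnson | Spring 2024 | A
18 | Ivy Smith | Fall 2024 | C+
19 | Tina Miller | Fall 2024 | D
20 | Tina Miller | Fall 2024 | F
21 | Ivy Smith | Fall 2024 | C-
22 | Kate Wilson | Spring 2024 | B-
23 | Tina Miller | Spring 2024 | B
24 | Henry Johnson | Fall 2023 | F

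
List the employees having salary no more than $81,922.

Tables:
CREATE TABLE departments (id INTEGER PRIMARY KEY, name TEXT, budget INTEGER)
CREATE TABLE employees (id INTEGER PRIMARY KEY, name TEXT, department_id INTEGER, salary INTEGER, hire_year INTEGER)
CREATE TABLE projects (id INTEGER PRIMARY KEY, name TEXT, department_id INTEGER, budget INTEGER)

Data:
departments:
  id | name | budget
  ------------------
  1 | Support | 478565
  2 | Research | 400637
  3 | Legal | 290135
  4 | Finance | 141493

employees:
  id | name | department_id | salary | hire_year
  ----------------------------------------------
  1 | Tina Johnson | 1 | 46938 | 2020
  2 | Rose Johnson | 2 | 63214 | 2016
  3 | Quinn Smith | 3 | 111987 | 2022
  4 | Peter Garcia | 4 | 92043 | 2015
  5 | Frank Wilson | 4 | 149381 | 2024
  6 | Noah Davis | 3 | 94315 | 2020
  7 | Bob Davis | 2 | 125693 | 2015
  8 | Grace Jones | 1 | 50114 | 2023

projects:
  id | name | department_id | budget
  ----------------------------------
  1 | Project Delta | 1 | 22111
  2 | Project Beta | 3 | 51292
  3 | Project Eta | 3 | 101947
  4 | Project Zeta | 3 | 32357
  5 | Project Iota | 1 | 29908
SELECT name, salary FROM employees WHERE salary <= 81922

Execution result:
name | salary
Tina Johnson | 46938
Rose Johnson | 63214
Grace Jones | 50114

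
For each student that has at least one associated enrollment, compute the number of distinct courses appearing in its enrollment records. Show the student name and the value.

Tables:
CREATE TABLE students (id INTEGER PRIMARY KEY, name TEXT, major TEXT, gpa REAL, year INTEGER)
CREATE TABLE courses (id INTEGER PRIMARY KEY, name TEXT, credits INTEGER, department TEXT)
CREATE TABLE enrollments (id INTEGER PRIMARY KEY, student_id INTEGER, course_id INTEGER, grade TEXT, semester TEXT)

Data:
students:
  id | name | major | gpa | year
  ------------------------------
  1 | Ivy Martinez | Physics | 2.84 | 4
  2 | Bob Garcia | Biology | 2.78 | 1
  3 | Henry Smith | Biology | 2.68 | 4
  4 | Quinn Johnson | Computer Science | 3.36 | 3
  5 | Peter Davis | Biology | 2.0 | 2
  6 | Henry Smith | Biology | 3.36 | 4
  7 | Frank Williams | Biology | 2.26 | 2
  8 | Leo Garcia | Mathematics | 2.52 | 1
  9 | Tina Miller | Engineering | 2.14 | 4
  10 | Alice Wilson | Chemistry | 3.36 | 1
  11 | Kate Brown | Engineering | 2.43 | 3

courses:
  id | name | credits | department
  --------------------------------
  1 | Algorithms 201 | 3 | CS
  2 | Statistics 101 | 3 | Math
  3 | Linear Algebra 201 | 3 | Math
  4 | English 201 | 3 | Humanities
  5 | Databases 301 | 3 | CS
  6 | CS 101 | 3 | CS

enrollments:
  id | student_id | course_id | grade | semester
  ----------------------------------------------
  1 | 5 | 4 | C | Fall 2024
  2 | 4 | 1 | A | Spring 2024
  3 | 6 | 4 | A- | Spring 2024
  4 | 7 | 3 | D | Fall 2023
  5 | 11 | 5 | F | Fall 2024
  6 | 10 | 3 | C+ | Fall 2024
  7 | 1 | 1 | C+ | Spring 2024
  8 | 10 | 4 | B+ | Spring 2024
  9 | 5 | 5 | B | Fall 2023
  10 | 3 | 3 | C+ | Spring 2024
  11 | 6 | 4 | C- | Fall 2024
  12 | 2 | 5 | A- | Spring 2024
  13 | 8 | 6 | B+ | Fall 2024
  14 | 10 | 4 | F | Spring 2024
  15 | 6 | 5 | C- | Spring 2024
SELECT p.name, COUNT(DISTINCT c.course_id) AS distinct_course_count FROM enrollments c JOIN students p ON c.student_id = p.id GROUP BY p.id, p.name

Execution result:
name | distinct_course_count
Ivy Martinez | 1
Bob Garcia | 1
Henry Smith | 1
Quinn Johnson | 1
Peter Davis | 2
Henry Smith | 2
Frank Williams | 1
Leo Garcia | 1
Alice Wilson | 2
Kate Brown | 1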